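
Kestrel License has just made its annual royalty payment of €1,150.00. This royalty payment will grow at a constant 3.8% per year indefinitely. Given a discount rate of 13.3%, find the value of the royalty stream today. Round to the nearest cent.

€12565.26

D₁ = D₀ × (1 + g) = €1,150.00 × 1.038 = €1,193.7000
Growing perpetuity: P = D₁ / (r − g) = €1,193.7000 / (0.133 − 0.038) = €12,565.26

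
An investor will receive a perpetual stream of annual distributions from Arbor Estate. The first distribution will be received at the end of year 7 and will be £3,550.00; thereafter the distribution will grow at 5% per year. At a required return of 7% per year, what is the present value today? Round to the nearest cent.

£118275.74

Value at end of year 6: C₁ / (r − g) = £3,550.00 / (0.07 − 0.05) = £177,500.0000
Discount to today: PV = £177,500.0000 / (1 + 0.07)^6 = £177,500.0000 / 1.500730 = £118,275.74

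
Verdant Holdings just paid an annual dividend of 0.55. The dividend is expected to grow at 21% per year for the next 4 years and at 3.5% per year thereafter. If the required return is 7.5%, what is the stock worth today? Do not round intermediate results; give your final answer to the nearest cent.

25.83

D_1 = 0.66550
D_2 = 0.80526
D_3 = 0.97436
D_4 = 1.17897
Terminal value at year 4: TV = D_4×(1+g_2)/(r−g_2) = 1.22024/0.04 = 30.50595
P_0 = D_1/(1+r)^1 + D_2/(1+r)^2 + D_3/(1+r)^3 + D_4/(1+r)^4 + TV/(1+r)^4
    = 0.61907 + 0.69681 + 0.78432 + 0.88282 + 22.84287 = 25.82589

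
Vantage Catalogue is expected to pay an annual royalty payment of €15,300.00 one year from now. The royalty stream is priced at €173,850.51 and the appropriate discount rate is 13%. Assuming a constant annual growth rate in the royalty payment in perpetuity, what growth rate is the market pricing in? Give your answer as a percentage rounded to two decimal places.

4.20%

P = D₁/(r−g) ⇒ g = r − D₁/P = 0.13 − €15,300.00/€173,850.51 = 0.041993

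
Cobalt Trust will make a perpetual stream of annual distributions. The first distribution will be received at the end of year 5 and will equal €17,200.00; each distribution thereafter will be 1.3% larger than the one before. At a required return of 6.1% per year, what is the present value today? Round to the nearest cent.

€282765.01

Value at end of year 4: C₁ / (r − g) = €17,200.00 / (0.061 − 0.013) = €358,333.3333
Discount to today: PV = €358,333.3333 / (1 + 0.061)^4 = €358,333.3333 / 1.267248 = €282,765.01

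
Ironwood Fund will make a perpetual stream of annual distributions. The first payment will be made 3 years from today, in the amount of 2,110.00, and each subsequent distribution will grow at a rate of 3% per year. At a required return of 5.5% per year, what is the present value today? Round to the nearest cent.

Value at end of year 2: C₁ / (r − g) = 2,110.00 / (0.055 − 0.03) = 84,400.0000
Discount to today: PV = 84,400.0000 / (1 + 0.055)^2 = 84,400.0000 / 1.113025 = 75,829.38

75829.38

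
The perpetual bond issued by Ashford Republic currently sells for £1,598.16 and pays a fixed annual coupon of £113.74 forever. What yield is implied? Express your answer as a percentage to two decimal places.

7.12%

P = C/r ⇒ r = C/P = £113.74/£1,598.16 = 0.071169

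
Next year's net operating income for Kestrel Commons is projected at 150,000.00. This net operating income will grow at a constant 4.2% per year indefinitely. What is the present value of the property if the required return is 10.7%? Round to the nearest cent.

2307692.31

Growing perpetuity: P = D₁ / (r − g) = 150,000.0000 / (0.107 − 0.042) = 2,307,692.31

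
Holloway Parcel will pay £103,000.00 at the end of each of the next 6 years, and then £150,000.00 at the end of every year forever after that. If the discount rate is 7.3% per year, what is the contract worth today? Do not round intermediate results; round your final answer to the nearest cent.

£1832826.98

PV of 6-year annuity: £103,000.00 × [1 − (1+0.073)^−6] / 0.073 = 486439.49556
Perpetuity value at year 6: £150,000.00 / 0.073 = 2054794.52055
PV of perpetuity: 2054794.52055 / (1+0.073)^6 = 1346387.48818
Total PV = 486439.49556 + 1346387.48818 = 1832826.98374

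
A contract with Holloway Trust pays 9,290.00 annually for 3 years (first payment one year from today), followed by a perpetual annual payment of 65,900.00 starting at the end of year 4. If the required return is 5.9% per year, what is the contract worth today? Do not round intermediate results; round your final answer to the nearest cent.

965349.54

PV of 3-year annuity: 9,290.00 × [1 − (1+0.059)^−3] / 0.059 = 24878.29648
Perpetuity value at year 3: 65,900.00 / 0.059 = 1116949.15254
PV of perpetuity: 1116949.15254 / (1+0.059)^3 = 940471.24746
Total PV = 24878.29648 + 940471.24746 = 965349.54394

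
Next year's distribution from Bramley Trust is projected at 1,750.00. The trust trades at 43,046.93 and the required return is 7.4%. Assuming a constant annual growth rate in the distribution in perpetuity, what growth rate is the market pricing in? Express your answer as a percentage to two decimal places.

3.33%

P = D₁/(r−g) ⇒ g = r − D₁/P = 0.074 − 1,750.00/43,046.93 = 0.033347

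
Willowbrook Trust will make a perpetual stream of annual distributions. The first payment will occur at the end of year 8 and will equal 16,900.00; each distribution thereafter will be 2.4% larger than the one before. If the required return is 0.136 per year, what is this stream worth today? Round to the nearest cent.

Value at end of year 7: C₁ / (r − g) = 16,900.00 / (0.136 − 0.024) = 150,892.8571
Discount to today: PV = 150,892.8571 / (1 + 0.136)^7 = 150,892.8571 / 2.441453 = 61,804.54

61804.54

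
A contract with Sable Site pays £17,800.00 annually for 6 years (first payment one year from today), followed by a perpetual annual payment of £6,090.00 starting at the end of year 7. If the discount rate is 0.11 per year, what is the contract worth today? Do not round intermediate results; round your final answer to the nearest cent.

£104903.23

PV of 6-year annuity: £17,800.00 × [1 − (1+0.11)^−6] / 0.11 = 75303.57380
Perpetuity value at year 6: £6,090.00 / 0.11 = 55363.63636
PV of perpetuity: 55363.63636 / (1+0.11)^6 = 29599.66083
Total PV = 75303.57380 + 29599.66083 = 104903.23463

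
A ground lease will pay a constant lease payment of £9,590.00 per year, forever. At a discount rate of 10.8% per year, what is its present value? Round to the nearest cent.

Level perpetuity: PV = C / r = £9,590.00 / 0.108 = £88,796.30

£88796.30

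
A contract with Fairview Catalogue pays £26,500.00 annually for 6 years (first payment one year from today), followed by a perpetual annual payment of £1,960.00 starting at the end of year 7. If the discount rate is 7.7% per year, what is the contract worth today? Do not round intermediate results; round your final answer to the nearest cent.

PV of 6-year annuity: £26,500.00 × [1 − (1+0.077)^−6] / 0.077 = 123629.27094
Perpetuity value at year 6: £1,960.00 / 0.077 = 25454.54545
PV of perpetuity: 25454.54545 / (1+0.077)^6 = 16310.64466
Total PV = 123629.27094 + 16310.64466 = 139939.91560

£139939.92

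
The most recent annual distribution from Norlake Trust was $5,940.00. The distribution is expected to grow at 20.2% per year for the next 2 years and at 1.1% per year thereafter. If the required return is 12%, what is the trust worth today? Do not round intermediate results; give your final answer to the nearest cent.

$76674.17

D_1 = 7139.88000
D_2 = 8582.13576
Terminal value at year 2: TV = D_2×(1+g_2)/(r−g_2) = 8676.53925/0.109 = 79601.27755
P_0 = D_1/(1+r)^1 + D_2/(1+r)^2 + TV/(1+r)^2
    = 6374.89286 + 6841.62608 + 63457.65111 = 76674.17005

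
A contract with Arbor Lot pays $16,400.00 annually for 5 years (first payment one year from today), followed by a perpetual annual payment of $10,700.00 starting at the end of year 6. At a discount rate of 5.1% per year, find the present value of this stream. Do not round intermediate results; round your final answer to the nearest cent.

PV of 5-year annuity: $16,400.00 × [1 − (1+0.051)^−5] / 0.051 = 70807.57044
Perpetuity value at year 5: $10,700.00 / 0.051 = 209803.92157
PV of perpetuity: 209803.92157 / (1+0.051)^5 = 163606.29939
Total PV = 70807.57044 + 163606.29939 = 234413.86983

$234413.87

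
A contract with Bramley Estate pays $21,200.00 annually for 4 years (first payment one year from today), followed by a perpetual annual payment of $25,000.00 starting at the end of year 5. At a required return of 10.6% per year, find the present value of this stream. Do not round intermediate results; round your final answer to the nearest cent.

PV of 4-year annuity: $21,200.00 × [1 − (1+0.106)^−4] / 0.106 = 66337.52833
Perpetuity value at year 4: $25,000.00 / 0.106 = 235849.05660
PV of perpetuity: 235849.05660 / (1+0.106)^4 = 157620.83924
Total PV = 66337.52833 + 157620.83924 = 223958.36756

$223958.37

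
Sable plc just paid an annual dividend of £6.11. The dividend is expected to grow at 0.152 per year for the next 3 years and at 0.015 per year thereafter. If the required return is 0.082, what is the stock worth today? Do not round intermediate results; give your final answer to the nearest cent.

£132.52

D_1 = 7.03872
D_2 = 8.10861
D_3 = 9.34111
Terminal value at year 3: TV = D_3×(1+g_2)/(r−g_2) = 9.48123/0.067 = 141.51090
P_0 = D_1/(1+r)^1 + D_2/(1+r)^2 + D_3/(1+r)^3 + TV/(1+r)^3
    = 6.50529 + 6.92615 + 7.37423 + 111.71413 = 132.51979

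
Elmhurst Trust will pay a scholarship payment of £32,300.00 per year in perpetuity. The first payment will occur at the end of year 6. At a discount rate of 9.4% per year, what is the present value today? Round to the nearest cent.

£219274.46

Value at end of year 5: C / r = £32,300.00 / 0.094 = £343,617.0213
Discount to today: PV = £343,617.0213 / (1 + 0.094)^5 = £343,617.0213 / 1.567064 = £219,274.46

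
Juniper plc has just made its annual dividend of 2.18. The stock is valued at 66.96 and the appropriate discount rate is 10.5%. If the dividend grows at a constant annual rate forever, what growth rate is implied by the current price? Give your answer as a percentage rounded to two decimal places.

7.02%

P = D₀(1+g)/(r−g) ⇒ P(r−g) = D₀(1+g) ⇒ g(P+D₀) = P·r − D₀
g = (P·r − D₀)/(P + D₀) = (66.96×0.105 − 2.18) / (66.96 + 2.18) = 0.070159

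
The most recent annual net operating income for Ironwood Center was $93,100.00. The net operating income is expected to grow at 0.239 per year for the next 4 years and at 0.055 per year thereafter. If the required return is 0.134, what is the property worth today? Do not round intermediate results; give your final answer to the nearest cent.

$2238734.81

D_1 = 115350.90000
D_2 = 142919.76510
D_3 = 177077.58896
D_4 = 219399.13272
Terminal value at year 4: TV = D_4×(1+g_2)/(r−g_2) = 231466.08502/0.079 = 2929950.44329
P_0 = D_1/(1+r)^1 + D_2/(1+r)^2 + D_3/(1+r)^3 + D_4/(1+r)^4 + TV/(1+r)^4
    = 101720.37037 + 111138.92318 + 121429.56422 + 132673.04239 + 1771772.90782 = 2238734.80797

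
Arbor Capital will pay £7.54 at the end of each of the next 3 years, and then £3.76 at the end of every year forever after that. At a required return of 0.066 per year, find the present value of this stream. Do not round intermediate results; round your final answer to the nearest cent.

£66.96

PV of 3-year annuity: £7.54 × [1 − (1+0.066)^−3] / 0.066 = 19.93285
Perpetuity value at year 3: £3.76 / 0.066 = 56.96970
PV of perpetuity: 56.96970 / (1+0.066)^3 = 47.02971
Total PV = 19.93285 + 47.02971 = 66.96256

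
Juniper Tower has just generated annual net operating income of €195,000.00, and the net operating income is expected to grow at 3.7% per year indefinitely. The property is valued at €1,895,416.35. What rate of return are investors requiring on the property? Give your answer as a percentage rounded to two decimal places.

14.37%

D₁ = €195,000.00 × 1.037 = €202,215.0000
P = D₁/(r − g) ⇒ r = D₁/P + g = €202,215.0000/€1,895,416.35 + 0.037 = 0.106686 + 0.037 = 0.143686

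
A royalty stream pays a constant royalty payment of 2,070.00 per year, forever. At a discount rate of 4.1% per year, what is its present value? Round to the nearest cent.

Level perpetuity: PV = C / r = 2,070.00 / 0.041 = 50,487.80

50487.80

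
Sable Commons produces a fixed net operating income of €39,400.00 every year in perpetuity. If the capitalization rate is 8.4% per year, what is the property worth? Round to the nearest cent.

Level perpetuity: PV = C / r = €39,400.00 / 0.084 = €469,047.62

€469047.62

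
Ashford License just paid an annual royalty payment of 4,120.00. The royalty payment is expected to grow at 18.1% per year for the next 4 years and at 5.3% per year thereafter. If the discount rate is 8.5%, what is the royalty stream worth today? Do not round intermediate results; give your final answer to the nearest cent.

D_1 = 4865.72000
D_2 = 5746.41532
D_3 = 6786.51649
D_4 = 8014.87598
Terminal value at year 4: TV = D_4×(1+g_2)/(r−g_2) = 8439.66440/0.032 = 263739.51266
P_0 = D_1/(1+r)^1 + D_2/(1+r)^2 + D_3/(1+r)^3 + D_4/(1+r)^4 + TV/(1+r)^4
    = 4484.53456 + 4881.32287 + 5313.21872 + 5783.32840 + 190307.65008 = 210770.05463

210770.05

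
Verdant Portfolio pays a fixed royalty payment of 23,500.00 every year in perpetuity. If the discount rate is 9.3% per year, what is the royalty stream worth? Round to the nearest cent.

252688.17

Level perpetuity: PV = C / r = 23,500.00 / 0.093 = 252,688.17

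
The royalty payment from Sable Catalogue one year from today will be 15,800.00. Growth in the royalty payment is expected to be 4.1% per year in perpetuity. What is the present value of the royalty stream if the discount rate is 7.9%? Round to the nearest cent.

415789.47

Growing perpetuity: P = D₁ / (r − g) = 15,800.0000 / (0.079 − 0.041) = 415,789.47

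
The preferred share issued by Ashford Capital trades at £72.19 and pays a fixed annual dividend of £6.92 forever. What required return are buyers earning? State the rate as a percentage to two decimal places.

P = C/r ⇒ r = C/P = £6.92/£72.19 = 0.095858

9.59%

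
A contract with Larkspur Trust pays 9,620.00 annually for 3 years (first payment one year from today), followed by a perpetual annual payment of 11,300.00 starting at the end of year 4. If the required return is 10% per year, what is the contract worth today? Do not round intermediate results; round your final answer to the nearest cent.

108822.09

PV of 3-year annuity: 9,620.00 × [1 − (1+0.1)^−3] / 0.1 = 23923.51615
Perpetuity value at year 3: 11,300.00 / 0.1 = 113000.00000
PV of perpetuity: 113000.00000 / (1+0.1)^3 = 84898.57250
Total PV = 23923.51615 + 84898.57250 = 108822.08866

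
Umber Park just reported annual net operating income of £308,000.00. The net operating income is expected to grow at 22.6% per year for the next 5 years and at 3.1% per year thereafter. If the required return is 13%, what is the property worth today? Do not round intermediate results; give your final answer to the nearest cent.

D_1 = 377608.00000
D_2 = 462947.40800
D_3 = 567573.52221
D_4 = 695845.13823
D_5 = 853106.13947
Terminal value at year 5: TV = D_5×(1+g_2)/(r−g_2) = 879552.42979/0.099 = 8884367.97767
P_0 = D_1/(1+r)^1 + D_2/(1+r)^2 + D_3/(1+r)^3 + D_4/(1+r)^4 + D_5/(1+r)^5 + TV/(1+r)^5
    = 334166.37168 + 362555.72715 + 393356.92167 + 426774.85484 + 463031.83366 + 4822078.99496 = 6801964.70396

£6801964.70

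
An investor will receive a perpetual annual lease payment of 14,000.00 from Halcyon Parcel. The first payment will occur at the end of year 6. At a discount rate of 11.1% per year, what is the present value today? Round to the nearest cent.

Value at end of year 5: C / r = 14,000.00 / 0.111 = 126,126.1261
Discount to today: PV = 126,126.1261 / (1 + 0.111)^5 = 126,126.1261 / 1.692662 = 74,513.47

74513.47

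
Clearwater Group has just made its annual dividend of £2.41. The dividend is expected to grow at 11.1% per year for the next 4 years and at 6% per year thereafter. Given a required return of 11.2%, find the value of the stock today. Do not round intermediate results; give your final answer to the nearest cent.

£58.57

D_1 = 2.67751
D_2 = 2.97471
D_3 = 3.30491
D_4 = 3.67175
Terminal value at year 4: TV = D_4×(1+g_2)/(r−g_2) = 3.89206/0.052 = 74.84724
P_0 = D_1/(1+r)^1 + D_2/(1+r)^2 + D_3/(1+r)^3 + D_4/(1+r)^4 + TV/(1+r)^4
    = 2.40783 + 2.40567 + 2.40350 + 2.40134 + 48.95045 = 58.56879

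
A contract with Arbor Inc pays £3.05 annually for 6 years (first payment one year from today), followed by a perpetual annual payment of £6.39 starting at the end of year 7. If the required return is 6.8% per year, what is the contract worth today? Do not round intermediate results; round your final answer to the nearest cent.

PV of 6-year annuity: £3.05 × [1 − (1+0.068)^−6] / 0.068 = 14.62814
Perpetuity value at year 6: £6.39 / 0.068 = 93.97059
PV of perpetuity: 93.97059 / (1+0.068)^6 = 63.32343
Total PV = 14.62814 + 63.32343 = 77.95157

£77.95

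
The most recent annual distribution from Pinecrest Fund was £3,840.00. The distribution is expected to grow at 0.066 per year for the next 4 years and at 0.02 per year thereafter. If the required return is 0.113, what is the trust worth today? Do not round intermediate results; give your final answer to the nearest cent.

D_1 = 4093.44000
D_2 = 4363.60704
D_3 = 4651.60510
D_4 = 4958.61104
Terminal value at year 4: TV = D_4×(1+g_2)/(r−g_2) = 5057.78326/0.093 = 54384.76626
P_0 = D_1/(1+r)^1 + D_2/(1+r)^2 + D_3/(1+r)^3 + D_4/(1+r)^4 + TV/(1+r)^4
    = 3677.84367 + 3522.53490 + 3373.78455 + 3231.31566 + 35440.23631 = 49245.71509

£49245.72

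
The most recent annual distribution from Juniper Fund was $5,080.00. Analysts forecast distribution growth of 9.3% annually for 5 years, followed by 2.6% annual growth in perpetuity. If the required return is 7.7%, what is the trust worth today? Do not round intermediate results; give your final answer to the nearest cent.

D_1 = 5552.44000
D_2 = 6068.81692
D_3 = 6633.21689
D_4 = 7250.10606
D_5 = 7924.36593
Terminal value at year 5: TV = D_5×(1+g_2)/(r−g_2) = 8130.39944/0.051 = 159419.59692
P_0 = D_1/(1+r)^1 + D_2/(1+r)^2 + D_3/(1+r)^3 + D_4/(1+r)^4 + D_5/(1+r)^5 + TV/(1+r)^5
    = 5155.46890 + 5232.05896 + 5309.78686 + 5388.66949 + 5468.72400 + 110017.85928 = 136572.56748

$136572.57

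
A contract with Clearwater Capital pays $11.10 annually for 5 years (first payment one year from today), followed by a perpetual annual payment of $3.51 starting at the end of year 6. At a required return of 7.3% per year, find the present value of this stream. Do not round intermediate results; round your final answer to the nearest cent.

PV of 5-year annuity: $11.10 × [1 − (1+0.073)^−5] / 0.073 = 45.14894
Perpetuity value at year 5: $3.51 / 0.073 = 48.08219
PV of perpetuity: 48.08219 / (1+0.073)^5 = 33.80537
Total PV = 45.14894 + 33.80537 = 78.95430

$78.95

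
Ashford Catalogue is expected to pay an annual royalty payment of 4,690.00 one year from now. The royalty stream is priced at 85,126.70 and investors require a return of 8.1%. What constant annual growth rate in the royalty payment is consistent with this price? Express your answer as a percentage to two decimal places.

P = D₁/(r−g) ⇒ g = r − D₁/P = 0.081 − 4,690.00/85,126.70 = 0.025906

2.59%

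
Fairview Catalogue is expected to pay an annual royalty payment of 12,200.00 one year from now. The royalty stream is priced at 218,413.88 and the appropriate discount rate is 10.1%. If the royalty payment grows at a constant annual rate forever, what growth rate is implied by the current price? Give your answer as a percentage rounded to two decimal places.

P = D₁/(r−g) ⇒ g = r − D₁/P = 0.101 − 12,200.00/218,413.88 = 0.045143

4.51%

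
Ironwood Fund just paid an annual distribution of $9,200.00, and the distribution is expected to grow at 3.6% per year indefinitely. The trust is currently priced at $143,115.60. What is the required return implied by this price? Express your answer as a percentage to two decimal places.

10.26%

D₁ = $9,200.00 × 1.036 = $9,531.2000
P = D₁/(r − g) ⇒ r = D₁/P + g = $9,531.2000/$143,115.60 + 0.036 = 0.066598 + 0.036 = 0.102598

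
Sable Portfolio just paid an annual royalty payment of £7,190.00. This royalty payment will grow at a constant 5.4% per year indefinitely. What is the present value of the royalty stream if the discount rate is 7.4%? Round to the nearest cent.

£378913.00

D₁ = D₀ × (1 + g) = £7,190.00 × 1.054 = £7,578.2600
Growing perpetuity: P = D₁ / (r − g) = £7,578.2600 / (0.074 − 0.054) = £378,913.00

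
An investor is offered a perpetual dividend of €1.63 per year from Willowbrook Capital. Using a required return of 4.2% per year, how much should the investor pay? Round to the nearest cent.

€38.81

Level perpetuity: PV = C / r = €1.63 / 0.042 = €38.81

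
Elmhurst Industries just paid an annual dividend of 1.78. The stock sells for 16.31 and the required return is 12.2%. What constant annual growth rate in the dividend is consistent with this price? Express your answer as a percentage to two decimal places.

1.16%

P = D₀(1+g)/(r−g) ⇒ P(r−g) = D₀(1+g) ⇒ g(P+D₀) = P·r − D₀
g = (P·r − D₀)/(P + D₀) = (16.31×0.122 − 1.78) / (16.31 + 1.78) = 0.011599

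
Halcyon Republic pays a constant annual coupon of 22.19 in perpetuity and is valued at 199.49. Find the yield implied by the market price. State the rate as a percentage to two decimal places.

11.12%

P = C/r ⇒ r = C/P = 22.19/199.49 = 0.111234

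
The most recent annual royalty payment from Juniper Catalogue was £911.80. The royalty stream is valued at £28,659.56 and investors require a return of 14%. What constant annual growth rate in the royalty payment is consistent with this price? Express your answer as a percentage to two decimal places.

P = D₀(1+g)/(r−g) ⇒ P(r−g) = D₀(1+g) ⇒ g(P+D₀) = P·r − D₀
g = (P·r − D₀)/(P + D₀) = (£28,659.56×0.14 − £911.80) / (£28,659.56 + £911.80) = 0.104849

10.48%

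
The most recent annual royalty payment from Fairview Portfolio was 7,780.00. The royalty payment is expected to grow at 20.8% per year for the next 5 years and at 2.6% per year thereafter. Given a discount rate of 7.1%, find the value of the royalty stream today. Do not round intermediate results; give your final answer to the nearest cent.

380449.70

D_1 = 9398.24000
D_2 = 11353.07392
D_3 = 13714.51330
D_4 = 16567.13206
D_5 = 20013.09553
Terminal value at year 5: TV = D_5×(1+g_2)/(r−g_2) = 20533.43601/0.045 = 456298.57807
P_0 = D_1/(1+r)^1 + D_2/(1+r)^2 + D_3/(1+r)^3 + D_4/(1+r)^4 + D_5/(1+r)^5 + TV/(1+r)^5
    = 8775.20075 + 9897.70542 + 11163.79845 + 12591.84737 + 14202.56921 + 323818.57796 = 380449.69915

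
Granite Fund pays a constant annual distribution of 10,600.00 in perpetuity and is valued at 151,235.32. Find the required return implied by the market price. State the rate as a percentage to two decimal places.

P = C/r ⇒ r = C/P = 10,600.00/151,235.32 = 0.070089

7.01%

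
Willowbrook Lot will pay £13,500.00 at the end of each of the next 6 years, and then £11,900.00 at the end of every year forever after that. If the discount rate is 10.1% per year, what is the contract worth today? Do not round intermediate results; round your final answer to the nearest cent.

PV of 6-year annuity: £13,500.00 × [1 − (1+0.101)^−6] / 0.101 = 58624.11700
Perpetuity value at year 6: £11,900.00 / 0.101 = 117821.78218
PV of perpetuity: 117821.78218 / (1+0.101)^6 = 66145.70867
Total PV = 58624.11700 + 66145.70867 = 124769.82567

£124769.83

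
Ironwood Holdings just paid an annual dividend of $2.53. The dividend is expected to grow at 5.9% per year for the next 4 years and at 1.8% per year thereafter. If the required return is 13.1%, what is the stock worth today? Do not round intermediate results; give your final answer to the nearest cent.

$26.13

D_1 = 2.67927
D_2 = 2.83735
D_3 = 3.00475
D_4 = 3.18203
Terminal value at year 4: TV = D_4×(1+g_2)/(r−g_2) = 3.23931/0.113 = 28.66644
P_0 = D_1/(1+r)^1 + D_2/(1+r)^2 + D_3/(1+r)^3 + D_4/(1+r)^4 + TV/(1+r)^4
    = 2.36894 + 2.21813 + 2.07692 + 1.94471 + 17.51956 = 26.12826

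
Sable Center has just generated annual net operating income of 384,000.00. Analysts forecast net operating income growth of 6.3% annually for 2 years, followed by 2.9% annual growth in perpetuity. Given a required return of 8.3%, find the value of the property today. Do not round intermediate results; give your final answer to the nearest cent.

D_1 = 408192.00000
D_2 = 433908.09600
Terminal value at year 2: TV = D_2×(1+g_2)/(r−g_2) = 446491.43078/0.054 = 8268359.82933
P_0 = D_1/(1+r)^1 + D_2/(1+r)^2 + TV/(1+r)^2
    = 376908.58726 + 369948.13320 + 7049567.20485 = 7796423.92531

7796423.93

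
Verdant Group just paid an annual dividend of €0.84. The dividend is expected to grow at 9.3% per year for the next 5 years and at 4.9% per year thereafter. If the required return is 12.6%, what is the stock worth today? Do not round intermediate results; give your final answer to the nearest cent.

€13.71

D_1 = 0.91812
D_2 = 1.00351
D_3 = 1.09683
D_4 = 1.19884
D_5 = 1.31033
Terminal value at year 5: TV = D_5×(1+g_2)/(r−g_2) = 1.37453/0.077 = 17.85109
P_0 = D_1/(1+r)^1 + D_2/(1+r)^2 + D_3/(1+r)^3 + D_4/(1+r)^4 + D_5/(1+r)^5 + TV/(1+r)^5
    = 0.81538 + 0.79149 + 0.76829 + 0.74577 + 0.72392 + 9.86218 = 13.70702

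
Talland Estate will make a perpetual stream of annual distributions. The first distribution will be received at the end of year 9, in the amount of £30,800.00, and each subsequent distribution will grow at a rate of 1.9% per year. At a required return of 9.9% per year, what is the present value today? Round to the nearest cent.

Value at end of year 8: C₁ / (r − g) = £30,800.00 / (0.099 − 0.019) = £385,000.0000
Discount to today: PV = £385,000.0000 / (1 + 0.099)^8 = £385,000.0000 / 2.128049 = £180,916.92

£180916.92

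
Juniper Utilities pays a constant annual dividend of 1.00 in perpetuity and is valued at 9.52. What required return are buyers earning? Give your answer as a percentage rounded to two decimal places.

10.50%

P = C/r ⇒ r = C/P = 1.00/9.52 = 0.105042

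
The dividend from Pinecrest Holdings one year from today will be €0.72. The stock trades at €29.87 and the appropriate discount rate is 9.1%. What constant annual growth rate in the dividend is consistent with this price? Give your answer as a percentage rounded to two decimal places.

P = D₁/(r−g) ⇒ g = r − D₁/P = 0.091 − €0.72/€29.87 = 0.066896

6.69%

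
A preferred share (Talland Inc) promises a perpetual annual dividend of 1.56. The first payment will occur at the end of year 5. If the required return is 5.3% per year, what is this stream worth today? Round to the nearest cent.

Value at end of year 4: C / r = 1.56 / 0.053 = 29.4340
Discount to today: PV = 29.4340 / (1 + 0.053)^4 = 29.4340 / 1.229457 = 23.94

23.94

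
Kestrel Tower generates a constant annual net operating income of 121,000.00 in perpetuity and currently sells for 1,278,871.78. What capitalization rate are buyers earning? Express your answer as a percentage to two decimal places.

P = C/r ⇒ r = C/P = 121,000.00/1,278,871.78 = 0.094615

9.46%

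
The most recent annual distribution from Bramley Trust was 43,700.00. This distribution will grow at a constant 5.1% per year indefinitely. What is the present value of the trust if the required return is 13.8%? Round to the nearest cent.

D₁ = D₀ × (1 + g) = 43,700.00 × 1.051 = 45,928.7000
Growing perpetuity: P = D₁ / (r − g) = 45,928.7000 / (0.138 − 0.051) = 527,916.09

527916.09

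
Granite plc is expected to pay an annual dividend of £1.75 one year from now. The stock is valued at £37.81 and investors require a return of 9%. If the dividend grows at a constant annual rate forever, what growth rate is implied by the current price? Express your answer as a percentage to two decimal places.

4.37%

P = D₁/(r−g) ⇒ g = r − D₁/P = 0.09 − £1.75/£37.81 = 0.043716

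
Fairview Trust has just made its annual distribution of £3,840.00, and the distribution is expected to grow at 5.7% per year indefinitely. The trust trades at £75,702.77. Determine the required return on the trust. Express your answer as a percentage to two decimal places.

D₁ = £3,840.00 × 1.057 = £4,058.8800
P = D₁/(r − g) ⇒ r = D₁/P + g = £4,058.8800/£75,702.77 + 0.057 = 0.053616 + 0.057 = 0.110616

11.06%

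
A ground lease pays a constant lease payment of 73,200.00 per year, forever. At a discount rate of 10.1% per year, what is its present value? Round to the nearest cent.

Level perpetuity: PV = C / r = 73,200.00 / 0.101 = 724,752.48

724752.48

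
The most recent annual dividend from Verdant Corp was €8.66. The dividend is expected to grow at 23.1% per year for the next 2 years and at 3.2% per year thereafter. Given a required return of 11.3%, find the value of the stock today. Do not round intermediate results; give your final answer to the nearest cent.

D_1 = 10.66046
D_2 = 13.12303
Terminal value at year 2: TV = D_2×(1+g_2)/(r−g_2) = 13.54296/0.081 = 167.19708
P_0 = D_1/(1+r)^1 + D_2/(1+r)^2 + TV/(1+r)^2
    = 9.57813 + 10.59360 + 134.97034 = 155.14208

€155.14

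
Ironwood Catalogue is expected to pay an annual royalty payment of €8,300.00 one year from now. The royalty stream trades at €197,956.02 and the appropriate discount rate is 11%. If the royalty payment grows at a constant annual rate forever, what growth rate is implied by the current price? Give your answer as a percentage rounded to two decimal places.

6.81%

P = D₁/(r−g) ⇒ g = r − D₁/P = 0.11 − €8,300.00/€197,956.02 = 0.068071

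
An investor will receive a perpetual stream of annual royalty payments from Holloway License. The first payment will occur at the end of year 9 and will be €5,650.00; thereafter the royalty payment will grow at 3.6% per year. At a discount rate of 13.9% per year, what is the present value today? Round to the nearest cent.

€19365.18

Value at end of year 8: C₁ / (r − g) = €5,650.00 / (0.139 − 0.036) = €54,854.3689
Discount to today: PV = €54,854.3689 / (1 + 0.139)^8 = €54,854.3689 / 2.832630 = €19,365.18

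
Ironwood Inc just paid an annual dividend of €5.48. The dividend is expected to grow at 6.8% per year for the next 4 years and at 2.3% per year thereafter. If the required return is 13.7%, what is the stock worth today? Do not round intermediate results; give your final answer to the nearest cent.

€57.07

D_1 = 5.85264
D_2 = 6.25062
D_3 = 6.67566
D_4 = 7.12961
Terminal value at year 4: TV = D_4×(1+g_2)/(r−g_2) = 7.29359/0.114 = 63.97884
P_0 = D_1/(1+r)^1 + D_2/(1+r)^2 + D_3/(1+r)^3 + D_4/(1+r)^4 + TV/(1+r)^4
    = 5.14744 + 4.83506 + 4.54164 + 4.26603 + 38.28199 = 57.07216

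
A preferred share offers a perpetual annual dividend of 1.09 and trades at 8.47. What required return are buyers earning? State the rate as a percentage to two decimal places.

12.87%

P = C/r ⇒ r = C/P = 1.09/8.47 = 0.128689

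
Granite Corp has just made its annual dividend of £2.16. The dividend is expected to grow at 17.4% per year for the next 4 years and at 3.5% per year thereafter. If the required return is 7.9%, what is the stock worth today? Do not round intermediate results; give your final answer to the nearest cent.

£81.92

D_1 = 2.53584
D_2 = 2.97708
D_3 = 3.49509
D_4 = 4.10323
Terminal value at year 4: TV = D_4×(1+g_2)/(r−g_2) = 4.24685/0.044 = 96.51922
P_0 = D_1/(1+r)^1 + D_2/(1+r)^2 + D_3/(1+r)^3 + D_4/(1+r)^4 + TV/(1+r)^4
    = 2.35018 + 2.55710 + 2.78223 + 3.02719 + 71.20788 = 81.92458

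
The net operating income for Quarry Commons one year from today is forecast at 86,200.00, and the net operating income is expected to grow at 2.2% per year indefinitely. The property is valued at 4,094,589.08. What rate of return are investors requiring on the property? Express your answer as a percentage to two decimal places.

4.31%

P = D₁/(r − g) ⇒ r = D₁/P + g = 86,200.0000/4,094,589.08 + 0.022 = 0.021052 + 0.022 = 0.043052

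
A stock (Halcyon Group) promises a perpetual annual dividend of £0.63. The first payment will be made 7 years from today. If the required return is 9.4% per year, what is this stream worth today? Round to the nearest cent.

£3.91

Value at end of year 6: C / r = £0.63 / 0.094 = £6.7021
Discount to today: PV = £6.7021 / (1 + 0.094)^6 = £6.7021 / 1.714368 = £3.91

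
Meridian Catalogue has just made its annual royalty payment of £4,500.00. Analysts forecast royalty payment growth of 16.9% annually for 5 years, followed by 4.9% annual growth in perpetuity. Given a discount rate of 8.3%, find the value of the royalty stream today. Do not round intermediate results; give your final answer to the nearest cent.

D_1 = 5260.50000
D_2 = 6149.52450
D_3 = 7188.79414
D_4 = 8403.70035
D_5 = 9823.92571
Terminal value at year 5: TV = D_5×(1+g_2)/(r−g_2) = 10305.29807/0.034 = 303097.00204
P_0 = D_1/(1+r)^1 + D_2/(1+r)^2 + D_3/(1+r)^3 + D_4/(1+r)^4 + D_5/(1+r)^5 + TV/(1+r)^5
    = 4857.34072 + 5243.05753 + 5659.40374 + 6108.81161 + 6593.90653 + 203441.41021 = 231903.93033

£231903.93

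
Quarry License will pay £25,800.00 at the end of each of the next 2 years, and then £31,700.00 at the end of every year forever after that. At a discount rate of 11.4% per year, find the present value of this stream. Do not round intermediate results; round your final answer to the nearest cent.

PV of 2-year annuity: £25,800.00 × [1 − (1+0.114)^−2] / 0.114 = 43949.53731
Perpetuity value at year 2: £31,700.00 / 0.114 = 278070.17544
PV of perpetuity: 278070.17544 / (1+0.114)^2 = 224070.16255
Total PV = 43949.53731 + 224070.16255 = 268019.69985

£268019.70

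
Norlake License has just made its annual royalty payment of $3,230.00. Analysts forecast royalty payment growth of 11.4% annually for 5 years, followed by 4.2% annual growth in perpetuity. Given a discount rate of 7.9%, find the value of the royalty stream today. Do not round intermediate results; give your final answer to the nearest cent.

D_1 = 3598.22000
D_2 = 4008.41708
D_3 = 4465.37663
D_4 = 4974.42956
D_5 = 5541.51453
Terminal value at year 5: TV = D_5×(1+g_2)/(r−g_2) = 5774.25814/0.037 = 156061.03090
P_0 = D_1/(1+r)^1 + D_2/(1+r)^2 + D_3/(1+r)^3 + D_4/(1+r)^4 + D_5/(1+r)^5 + TV/(1+r)^5
    = 3334.77294 + 3442.94444 + 3554.62475 + 3669.92769 + 3788.97075 + 106705.60881 = 124496.84938

$124496.85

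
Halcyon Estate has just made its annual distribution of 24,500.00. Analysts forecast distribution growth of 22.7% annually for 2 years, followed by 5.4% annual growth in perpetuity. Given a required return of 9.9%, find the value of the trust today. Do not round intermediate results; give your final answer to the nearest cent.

D_1 = 30061.50000
D_2 = 36885.46050
Terminal value at year 2: TV = D_2×(1+g_2)/(r−g_2) = 38877.27537/0.045 = 863939.45260
P_0 = D_1/(1+r)^1 + D_2/(1+r)^2 + TV/(1+r)^2
    = 27353.50318 + 30539.35251 + 715299.50099 = 773192.35669

773192.36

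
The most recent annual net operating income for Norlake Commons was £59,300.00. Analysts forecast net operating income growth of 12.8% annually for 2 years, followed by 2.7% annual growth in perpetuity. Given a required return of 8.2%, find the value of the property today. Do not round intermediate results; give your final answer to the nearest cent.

D_1 = 66890.40000
D_2 = 75452.37120
Terminal value at year 2: TV = D_2×(1+g_2)/(r−g_2) = 77489.58522/0.055 = 1408901.54950
P_0 = D_1/(1+r)^1 + D_2/(1+r)^2 + TV/(1+r)^2
    = 61821.07209 + 64449.32469 + 1203444.66287 = 1329715.05965

£1329715.06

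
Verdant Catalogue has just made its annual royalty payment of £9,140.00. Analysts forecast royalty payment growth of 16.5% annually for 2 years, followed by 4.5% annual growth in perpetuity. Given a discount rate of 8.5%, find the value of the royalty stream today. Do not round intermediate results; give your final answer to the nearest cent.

£295644.25

D_1 = 10648.10000
D_2 = 12405.03650
Terminal value at year 2: TV = D_2×(1+g_2)/(r−g_2) = 12963.26314/0.04 = 324081.57856
P_0 = D_1/(1+r)^1 + D_2/(1+r)^2 + TV/(1+r)^2
    = 9813.91705 + 10537.52384 + 275292.81026 = 295644.25115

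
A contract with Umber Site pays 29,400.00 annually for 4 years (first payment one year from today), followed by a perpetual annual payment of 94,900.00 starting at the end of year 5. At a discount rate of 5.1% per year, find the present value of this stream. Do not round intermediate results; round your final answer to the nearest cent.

PV of 4-year annuity: 29,400.00 × [1 − (1+0.051)^−4] / 0.051 = 104009.23428
Perpetuity value at year 4: 94,900.00 / 0.051 = 1860784.31373
PV of perpetuity: 1860784.31373 / (1+0.051)^4 = 1525053.82621
Total PV = 104009.23428 + 1525053.82621 = 1629063.06049

1629063.06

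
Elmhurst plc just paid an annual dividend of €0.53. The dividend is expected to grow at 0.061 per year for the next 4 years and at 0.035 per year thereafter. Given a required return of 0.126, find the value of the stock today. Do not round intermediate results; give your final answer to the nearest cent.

€6.58

D_1 = 0.56233
D_2 = 0.59663
D_3 = 0.63303
D_4 = 0.67164
Terminal value at year 4: TV = D_4×(1+g_2)/(r−g_2) = 0.69515/0.091 = 7.63900
P_0 = D_1/(1+r)^1 + D_2/(1+r)^2 + D_3/(1+r)^3 + D_4/(1+r)^4 + TV/(1+r)^4
    = 0.49940 + 0.47058 + 0.44341 + 0.41781 + 4.75207 = 6.58328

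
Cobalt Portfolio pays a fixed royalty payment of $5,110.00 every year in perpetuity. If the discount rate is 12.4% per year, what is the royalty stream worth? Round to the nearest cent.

$41209.68

Level perpetuity: PV = C / r = $5,110.00 / 0.124 = $41,209.68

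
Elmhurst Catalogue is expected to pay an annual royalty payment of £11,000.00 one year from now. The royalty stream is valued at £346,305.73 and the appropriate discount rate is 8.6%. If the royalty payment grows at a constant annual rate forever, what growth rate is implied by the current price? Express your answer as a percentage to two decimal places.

5.42%

P = D₁/(r−g) ⇒ g = r − D₁/P = 0.086 − £11,000.00/£346,305.73 = 0.054236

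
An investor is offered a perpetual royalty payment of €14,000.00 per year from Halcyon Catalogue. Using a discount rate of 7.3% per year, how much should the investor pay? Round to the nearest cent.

€191780.82

Level perpetuity: PV = C / r = €14,000.00 / 0.073 = €191,780.82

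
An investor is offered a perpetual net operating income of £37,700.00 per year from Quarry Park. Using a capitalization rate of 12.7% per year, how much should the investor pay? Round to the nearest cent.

Level perpetuity: PV = C / r = £37,700.00 / 0.127 = £296,850.39

£296850.39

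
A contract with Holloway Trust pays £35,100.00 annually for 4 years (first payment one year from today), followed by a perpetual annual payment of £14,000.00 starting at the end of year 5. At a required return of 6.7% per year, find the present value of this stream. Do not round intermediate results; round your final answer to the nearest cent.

£280912.10

PV of 4-year annuity: £35,100.00 × [1 − (1+0.067)^−4] / 0.067 = 119700.76778
Perpetuity value at year 4: £14,000.00 / 0.067 = 208955.22388
PV of perpetuity: 208955.22388 / (1+0.067)^4 = 161211.32790
Total PV = 119700.76778 + 161211.32790 = 280912.09568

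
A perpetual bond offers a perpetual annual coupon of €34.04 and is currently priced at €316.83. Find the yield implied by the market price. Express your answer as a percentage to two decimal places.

10.74%

P = C/r ⇒ r = C/P = €34.04/€316.83 = 0.107439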